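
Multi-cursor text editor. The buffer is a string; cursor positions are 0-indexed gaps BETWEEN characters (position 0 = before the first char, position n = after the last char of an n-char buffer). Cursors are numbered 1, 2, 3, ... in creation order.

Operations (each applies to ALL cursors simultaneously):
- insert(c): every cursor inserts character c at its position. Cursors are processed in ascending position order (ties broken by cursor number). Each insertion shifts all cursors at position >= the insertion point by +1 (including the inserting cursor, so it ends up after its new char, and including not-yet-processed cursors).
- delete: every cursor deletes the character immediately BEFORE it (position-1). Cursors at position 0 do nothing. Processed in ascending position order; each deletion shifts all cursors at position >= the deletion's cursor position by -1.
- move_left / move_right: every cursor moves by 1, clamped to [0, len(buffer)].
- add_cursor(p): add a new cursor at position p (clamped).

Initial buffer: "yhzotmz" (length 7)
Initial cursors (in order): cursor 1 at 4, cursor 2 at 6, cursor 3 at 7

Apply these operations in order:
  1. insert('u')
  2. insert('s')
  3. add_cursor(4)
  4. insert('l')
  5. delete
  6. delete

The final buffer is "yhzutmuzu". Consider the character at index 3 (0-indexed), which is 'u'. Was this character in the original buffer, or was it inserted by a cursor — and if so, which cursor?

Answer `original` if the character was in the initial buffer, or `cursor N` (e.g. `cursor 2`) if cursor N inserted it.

Answer: cursor 1

Derivation:
After op 1 (insert('u')): buffer="yhzoutmuzu" (len 10), cursors c1@5 c2@8 c3@10, authorship ....1..2.3
After op 2 (insert('s')): buffer="yhzoustmuszus" (len 13), cursors c1@6 c2@10 c3@13, authorship ....11..22.33
After op 3 (add_cursor(4)): buffer="yhzoustmuszus" (len 13), cursors c4@4 c1@6 c2@10 c3@13, authorship ....11..22.33
After op 4 (insert('l')): buffer="yhzolusltmuslzusl" (len 17), cursors c4@5 c1@8 c2@13 c3@17, authorship ....4111..222.333
After op 5 (delete): buffer="yhzoustmuszus" (len 13), cursors c4@4 c1@6 c2@10 c3@13, authorship ....11..22.33
After op 6 (delete): buffer="yhzutmuzu" (len 9), cursors c4@3 c1@4 c2@7 c3@9, authorship ...1..2.3
Authorship (.=original, N=cursor N): . . . 1 . . 2 . 3
Index 3: author = 1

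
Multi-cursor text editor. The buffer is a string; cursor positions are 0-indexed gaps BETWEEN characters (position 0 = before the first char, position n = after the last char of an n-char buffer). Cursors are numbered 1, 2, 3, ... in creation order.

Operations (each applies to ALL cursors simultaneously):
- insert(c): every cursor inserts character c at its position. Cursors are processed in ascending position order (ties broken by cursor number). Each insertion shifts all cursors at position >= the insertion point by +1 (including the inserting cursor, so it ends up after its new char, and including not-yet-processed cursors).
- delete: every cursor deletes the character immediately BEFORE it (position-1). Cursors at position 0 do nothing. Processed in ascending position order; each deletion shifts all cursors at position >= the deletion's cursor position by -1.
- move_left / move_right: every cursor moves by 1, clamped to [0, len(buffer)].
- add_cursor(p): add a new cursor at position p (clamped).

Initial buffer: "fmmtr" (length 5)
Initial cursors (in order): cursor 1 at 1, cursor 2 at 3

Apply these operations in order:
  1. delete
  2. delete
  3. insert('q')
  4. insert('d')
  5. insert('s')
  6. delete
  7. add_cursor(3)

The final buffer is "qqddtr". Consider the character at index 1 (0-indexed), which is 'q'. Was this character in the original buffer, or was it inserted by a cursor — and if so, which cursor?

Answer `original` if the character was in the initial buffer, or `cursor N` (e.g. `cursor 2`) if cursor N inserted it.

Answer: cursor 2

Derivation:
After op 1 (delete): buffer="mtr" (len 3), cursors c1@0 c2@1, authorship ...
After op 2 (delete): buffer="tr" (len 2), cursors c1@0 c2@0, authorship ..
After op 3 (insert('q')): buffer="qqtr" (len 4), cursors c1@2 c2@2, authorship 12..
After op 4 (insert('d')): buffer="qqddtr" (len 6), cursors c1@4 c2@4, authorship 1212..
After op 5 (insert('s')): buffer="qqddsstr" (len 8), cursors c1@6 c2@6, authorship 121212..
After op 6 (delete): buffer="qqddtr" (len 6), cursors c1@4 c2@4, authorship 1212..
After op 7 (add_cursor(3)): buffer="qqddtr" (len 6), cursors c3@3 c1@4 c2@4, authorship 1212..
Authorship (.=original, N=cursor N): 1 2 1 2 . .
Index 1: author = 2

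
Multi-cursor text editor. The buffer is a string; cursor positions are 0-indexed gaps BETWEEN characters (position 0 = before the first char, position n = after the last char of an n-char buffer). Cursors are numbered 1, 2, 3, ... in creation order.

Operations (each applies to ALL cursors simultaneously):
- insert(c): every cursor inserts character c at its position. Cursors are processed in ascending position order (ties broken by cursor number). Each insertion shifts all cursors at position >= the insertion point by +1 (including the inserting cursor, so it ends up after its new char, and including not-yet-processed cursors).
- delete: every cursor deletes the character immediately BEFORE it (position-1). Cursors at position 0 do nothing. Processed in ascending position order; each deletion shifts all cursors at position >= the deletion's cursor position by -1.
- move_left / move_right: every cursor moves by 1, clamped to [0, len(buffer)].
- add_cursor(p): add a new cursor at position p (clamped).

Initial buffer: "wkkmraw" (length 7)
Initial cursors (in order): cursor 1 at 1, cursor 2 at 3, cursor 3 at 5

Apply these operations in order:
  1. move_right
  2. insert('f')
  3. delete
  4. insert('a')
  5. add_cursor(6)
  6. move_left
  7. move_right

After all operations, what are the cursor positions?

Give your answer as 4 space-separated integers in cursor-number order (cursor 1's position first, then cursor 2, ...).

After op 1 (move_right): buffer="wkkmraw" (len 7), cursors c1@2 c2@4 c3@6, authorship .......
After op 2 (insert('f')): buffer="wkfkmfrafw" (len 10), cursors c1@3 c2@6 c3@9, authorship ..1..2..3.
After op 3 (delete): buffer="wkkmraw" (len 7), cursors c1@2 c2@4 c3@6, authorship .......
After op 4 (insert('a')): buffer="wkakmaraaw" (len 10), cursors c1@3 c2@6 c3@9, authorship ..1..2..3.
After op 5 (add_cursor(6)): buffer="wkakmaraaw" (len 10), cursors c1@3 c2@6 c4@6 c3@9, authorship ..1..2..3.
After op 6 (move_left): buffer="wkakmaraaw" (len 10), cursors c1@2 c2@5 c4@5 c3@8, authorship ..1..2..3.
After op 7 (move_right): buffer="wkakmaraaw" (len 10), cursors c1@3 c2@6 c4@6 c3@9, authorship ..1..2..3.

Answer: 3 6 9 6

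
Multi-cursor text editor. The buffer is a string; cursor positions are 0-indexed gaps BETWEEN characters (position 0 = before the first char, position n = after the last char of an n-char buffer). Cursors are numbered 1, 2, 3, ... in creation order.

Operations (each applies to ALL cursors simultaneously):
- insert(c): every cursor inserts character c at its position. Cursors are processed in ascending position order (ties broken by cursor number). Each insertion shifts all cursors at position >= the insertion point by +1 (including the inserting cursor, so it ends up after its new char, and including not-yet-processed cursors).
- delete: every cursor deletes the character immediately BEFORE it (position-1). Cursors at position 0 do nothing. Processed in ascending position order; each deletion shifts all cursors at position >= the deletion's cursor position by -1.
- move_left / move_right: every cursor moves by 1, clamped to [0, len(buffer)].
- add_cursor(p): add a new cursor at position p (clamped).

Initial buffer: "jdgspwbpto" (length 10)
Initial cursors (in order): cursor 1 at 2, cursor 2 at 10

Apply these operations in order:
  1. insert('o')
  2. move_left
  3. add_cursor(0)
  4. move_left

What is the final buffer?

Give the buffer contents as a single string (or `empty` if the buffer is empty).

After op 1 (insert('o')): buffer="jdogspwbptoo" (len 12), cursors c1@3 c2@12, authorship ..1........2
After op 2 (move_left): buffer="jdogspwbptoo" (len 12), cursors c1@2 c2@11, authorship ..1........2
After op 3 (add_cursor(0)): buffer="jdogspwbptoo" (len 12), cursors c3@0 c1@2 c2@11, authorship ..1........2
After op 4 (move_left): buffer="jdogspwbptoo" (len 12), cursors c3@0 c1@1 c2@10, authorship ..1........2

Answer: jdogspwbptoo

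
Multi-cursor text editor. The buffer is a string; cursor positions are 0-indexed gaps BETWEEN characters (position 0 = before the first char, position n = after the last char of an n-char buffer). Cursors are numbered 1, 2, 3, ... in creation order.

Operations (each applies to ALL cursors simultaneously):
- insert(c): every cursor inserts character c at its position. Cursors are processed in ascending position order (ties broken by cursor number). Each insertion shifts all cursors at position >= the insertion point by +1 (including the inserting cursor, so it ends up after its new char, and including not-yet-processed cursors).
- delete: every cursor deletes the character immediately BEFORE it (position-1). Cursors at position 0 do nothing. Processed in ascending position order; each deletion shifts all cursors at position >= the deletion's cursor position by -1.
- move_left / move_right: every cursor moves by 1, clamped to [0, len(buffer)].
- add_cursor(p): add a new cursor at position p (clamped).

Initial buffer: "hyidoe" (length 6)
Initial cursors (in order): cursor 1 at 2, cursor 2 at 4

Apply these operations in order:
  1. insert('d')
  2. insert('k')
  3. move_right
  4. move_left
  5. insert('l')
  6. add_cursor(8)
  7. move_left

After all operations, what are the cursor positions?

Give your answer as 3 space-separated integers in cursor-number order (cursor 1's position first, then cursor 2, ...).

Answer: 4 9 7

Derivation:
After op 1 (insert('d')): buffer="hydiddoe" (len 8), cursors c1@3 c2@6, authorship ..1..2..
After op 2 (insert('k')): buffer="hydkiddkoe" (len 10), cursors c1@4 c2@8, authorship ..11..22..
After op 3 (move_right): buffer="hydkiddkoe" (len 10), cursors c1@5 c2@9, authorship ..11..22..
After op 4 (move_left): buffer="hydkiddkoe" (len 10), cursors c1@4 c2@8, authorship ..11..22..
After op 5 (insert('l')): buffer="hydkliddkloe" (len 12), cursors c1@5 c2@10, authorship ..111..222..
After op 6 (add_cursor(8)): buffer="hydkliddkloe" (len 12), cursors c1@5 c3@8 c2@10, authorship ..111..222..
After op 7 (move_left): buffer="hydkliddkloe" (len 12), cursors c1@4 c3@7 c2@9, authorship ..111..222..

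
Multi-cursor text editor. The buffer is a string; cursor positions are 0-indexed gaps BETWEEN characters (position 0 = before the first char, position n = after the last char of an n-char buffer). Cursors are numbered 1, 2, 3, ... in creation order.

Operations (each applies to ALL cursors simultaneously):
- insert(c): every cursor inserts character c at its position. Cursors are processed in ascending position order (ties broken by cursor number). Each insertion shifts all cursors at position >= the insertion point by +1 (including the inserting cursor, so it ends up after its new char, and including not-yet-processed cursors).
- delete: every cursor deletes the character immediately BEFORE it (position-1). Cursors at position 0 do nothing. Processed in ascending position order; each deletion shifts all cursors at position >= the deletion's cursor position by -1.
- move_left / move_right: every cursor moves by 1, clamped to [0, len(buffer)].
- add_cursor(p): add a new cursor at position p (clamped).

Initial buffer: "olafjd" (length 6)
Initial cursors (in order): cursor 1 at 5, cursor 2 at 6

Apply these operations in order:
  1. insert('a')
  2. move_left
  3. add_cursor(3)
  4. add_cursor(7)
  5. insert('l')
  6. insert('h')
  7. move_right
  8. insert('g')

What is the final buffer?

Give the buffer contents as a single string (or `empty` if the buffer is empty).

Answer: olalhfgjlhagdllhhagg

Derivation:
After op 1 (insert('a')): buffer="olafjada" (len 8), cursors c1@6 c2@8, authorship .....1.2
After op 2 (move_left): buffer="olafjada" (len 8), cursors c1@5 c2@7, authorship .....1.2
After op 3 (add_cursor(3)): buffer="olafjada" (len 8), cursors c3@3 c1@5 c2@7, authorship .....1.2
After op 4 (add_cursor(7)): buffer="olafjada" (len 8), cursors c3@3 c1@5 c2@7 c4@7, authorship .....1.2
After op 5 (insert('l')): buffer="olalfjladlla" (len 12), cursors c3@4 c1@7 c2@11 c4@11, authorship ...3..11.242
After op 6 (insert('h')): buffer="olalhfjlhadllhha" (len 16), cursors c3@5 c1@9 c2@15 c4@15, authorship ...33..111.24242
After op 7 (move_right): buffer="olalhfjlhadllhha" (len 16), cursors c3@6 c1@10 c2@16 c4@16, authorship ...33..111.24242
After op 8 (insert('g')): buffer="olalhfgjlhagdllhhagg" (len 20), cursors c3@7 c1@12 c2@20 c4@20, authorship ...33.3.1111.2424224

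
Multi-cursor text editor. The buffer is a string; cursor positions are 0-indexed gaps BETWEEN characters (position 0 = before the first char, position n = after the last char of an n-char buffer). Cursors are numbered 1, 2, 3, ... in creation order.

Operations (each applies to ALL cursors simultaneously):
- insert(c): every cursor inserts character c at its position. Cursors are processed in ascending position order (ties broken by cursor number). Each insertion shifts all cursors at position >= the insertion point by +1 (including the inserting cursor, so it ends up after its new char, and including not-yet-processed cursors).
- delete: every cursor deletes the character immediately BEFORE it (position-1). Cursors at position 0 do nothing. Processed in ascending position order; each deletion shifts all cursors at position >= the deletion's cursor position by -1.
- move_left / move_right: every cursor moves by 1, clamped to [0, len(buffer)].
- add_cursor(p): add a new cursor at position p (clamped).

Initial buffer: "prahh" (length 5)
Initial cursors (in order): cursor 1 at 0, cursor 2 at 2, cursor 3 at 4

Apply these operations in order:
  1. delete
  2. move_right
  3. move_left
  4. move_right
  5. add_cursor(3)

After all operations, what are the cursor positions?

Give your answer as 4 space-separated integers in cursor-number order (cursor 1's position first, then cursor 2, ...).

After op 1 (delete): buffer="pah" (len 3), cursors c1@0 c2@1 c3@2, authorship ...
After op 2 (move_right): buffer="pah" (len 3), cursors c1@1 c2@2 c3@3, authorship ...
After op 3 (move_left): buffer="pah" (len 3), cursors c1@0 c2@1 c3@2, authorship ...
After op 4 (move_right): buffer="pah" (len 3), cursors c1@1 c2@2 c3@3, authorship ...
After op 5 (add_cursor(3)): buffer="pah" (len 3), cursors c1@1 c2@2 c3@3 c4@3, authorship ...

Answer: 1 2 3 3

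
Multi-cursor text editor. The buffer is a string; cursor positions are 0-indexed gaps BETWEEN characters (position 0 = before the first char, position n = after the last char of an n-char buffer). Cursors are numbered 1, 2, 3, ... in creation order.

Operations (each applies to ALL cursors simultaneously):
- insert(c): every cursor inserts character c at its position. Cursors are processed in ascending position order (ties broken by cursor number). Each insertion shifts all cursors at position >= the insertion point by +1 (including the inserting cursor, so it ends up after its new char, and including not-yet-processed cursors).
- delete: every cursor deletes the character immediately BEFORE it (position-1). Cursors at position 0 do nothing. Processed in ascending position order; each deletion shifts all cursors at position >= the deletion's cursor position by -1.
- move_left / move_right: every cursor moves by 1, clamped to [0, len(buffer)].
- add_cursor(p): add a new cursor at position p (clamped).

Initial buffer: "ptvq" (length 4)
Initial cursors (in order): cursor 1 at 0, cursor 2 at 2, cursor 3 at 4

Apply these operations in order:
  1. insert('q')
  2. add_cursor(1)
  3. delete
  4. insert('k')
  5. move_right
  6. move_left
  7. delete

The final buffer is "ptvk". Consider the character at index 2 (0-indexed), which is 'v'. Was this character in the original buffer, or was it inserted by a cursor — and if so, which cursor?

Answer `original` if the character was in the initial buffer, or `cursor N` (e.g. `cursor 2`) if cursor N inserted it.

Answer: original

Derivation:
After op 1 (insert('q')): buffer="qptqvqq" (len 7), cursors c1@1 c2@4 c3@7, authorship 1..2..3
After op 2 (add_cursor(1)): buffer="qptqvqq" (len 7), cursors c1@1 c4@1 c2@4 c3@7, authorship 1..2..3
After op 3 (delete): buffer="ptvq" (len 4), cursors c1@0 c4@0 c2@2 c3@4, authorship ....
After op 4 (insert('k')): buffer="kkptkvqk" (len 8), cursors c1@2 c4@2 c2@5 c3@8, authorship 14..2..3
After op 5 (move_right): buffer="kkptkvqk" (len 8), cursors c1@3 c4@3 c2@6 c3@8, authorship 14..2..3
After op 6 (move_left): buffer="kkptkvqk" (len 8), cursors c1@2 c4@2 c2@5 c3@7, authorship 14..2..3
After op 7 (delete): buffer="ptvk" (len 4), cursors c1@0 c4@0 c2@2 c3@3, authorship ...3
Authorship (.=original, N=cursor N): . . . 3
Index 2: author = original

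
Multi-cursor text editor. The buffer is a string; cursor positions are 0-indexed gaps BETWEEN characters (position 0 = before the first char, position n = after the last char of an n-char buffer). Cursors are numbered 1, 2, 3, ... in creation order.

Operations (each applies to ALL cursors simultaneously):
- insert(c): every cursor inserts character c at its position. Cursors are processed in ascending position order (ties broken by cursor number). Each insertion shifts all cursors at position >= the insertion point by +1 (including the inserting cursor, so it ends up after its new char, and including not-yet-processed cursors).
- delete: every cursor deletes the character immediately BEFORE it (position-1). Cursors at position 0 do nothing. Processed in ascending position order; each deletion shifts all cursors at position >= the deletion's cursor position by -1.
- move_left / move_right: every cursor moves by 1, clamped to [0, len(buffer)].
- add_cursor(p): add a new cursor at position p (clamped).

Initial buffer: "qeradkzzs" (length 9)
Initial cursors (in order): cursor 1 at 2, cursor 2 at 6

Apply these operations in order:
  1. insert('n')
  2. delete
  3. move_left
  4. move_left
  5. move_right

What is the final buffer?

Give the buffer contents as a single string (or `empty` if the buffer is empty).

Answer: qeradkzzs

Derivation:
After op 1 (insert('n')): buffer="qenradknzzs" (len 11), cursors c1@3 c2@8, authorship ..1....2...
After op 2 (delete): buffer="qeradkzzs" (len 9), cursors c1@2 c2@6, authorship .........
After op 3 (move_left): buffer="qeradkzzs" (len 9), cursors c1@1 c2@5, authorship .........
After op 4 (move_left): buffer="qeradkzzs" (len 9), cursors c1@0 c2@4, authorship .........
After op 5 (move_right): buffer="qeradkzzs" (len 9), cursors c1@1 c2@5, authorship .........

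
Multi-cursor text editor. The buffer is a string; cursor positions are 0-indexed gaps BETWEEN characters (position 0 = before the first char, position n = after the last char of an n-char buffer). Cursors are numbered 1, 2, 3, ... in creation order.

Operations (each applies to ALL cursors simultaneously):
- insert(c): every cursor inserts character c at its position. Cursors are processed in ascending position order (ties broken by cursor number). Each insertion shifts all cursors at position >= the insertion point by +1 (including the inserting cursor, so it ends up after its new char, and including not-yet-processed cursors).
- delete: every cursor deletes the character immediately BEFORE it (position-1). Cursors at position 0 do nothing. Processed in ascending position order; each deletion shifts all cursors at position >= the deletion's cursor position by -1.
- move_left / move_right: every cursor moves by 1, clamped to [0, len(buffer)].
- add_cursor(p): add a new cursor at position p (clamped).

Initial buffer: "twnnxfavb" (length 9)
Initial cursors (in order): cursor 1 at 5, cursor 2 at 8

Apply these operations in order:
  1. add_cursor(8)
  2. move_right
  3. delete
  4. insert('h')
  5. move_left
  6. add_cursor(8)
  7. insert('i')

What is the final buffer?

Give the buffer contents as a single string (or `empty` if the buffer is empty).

Answer: twnnxihahiiih

Derivation:
After op 1 (add_cursor(8)): buffer="twnnxfavb" (len 9), cursors c1@5 c2@8 c3@8, authorship .........
After op 2 (move_right): buffer="twnnxfavb" (len 9), cursors c1@6 c2@9 c3@9, authorship .........
After op 3 (delete): buffer="twnnxa" (len 6), cursors c1@5 c2@6 c3@6, authorship ......
After op 4 (insert('h')): buffer="twnnxhahh" (len 9), cursors c1@6 c2@9 c3@9, authorship .....1.23
After op 5 (move_left): buffer="twnnxhahh" (len 9), cursors c1@5 c2@8 c3@8, authorship .....1.23
After op 6 (add_cursor(8)): buffer="twnnxhahh" (len 9), cursors c1@5 c2@8 c3@8 c4@8, authorship .....1.23
After op 7 (insert('i')): buffer="twnnxihahiiih" (len 13), cursors c1@6 c2@12 c3@12 c4@12, authorship .....11.22343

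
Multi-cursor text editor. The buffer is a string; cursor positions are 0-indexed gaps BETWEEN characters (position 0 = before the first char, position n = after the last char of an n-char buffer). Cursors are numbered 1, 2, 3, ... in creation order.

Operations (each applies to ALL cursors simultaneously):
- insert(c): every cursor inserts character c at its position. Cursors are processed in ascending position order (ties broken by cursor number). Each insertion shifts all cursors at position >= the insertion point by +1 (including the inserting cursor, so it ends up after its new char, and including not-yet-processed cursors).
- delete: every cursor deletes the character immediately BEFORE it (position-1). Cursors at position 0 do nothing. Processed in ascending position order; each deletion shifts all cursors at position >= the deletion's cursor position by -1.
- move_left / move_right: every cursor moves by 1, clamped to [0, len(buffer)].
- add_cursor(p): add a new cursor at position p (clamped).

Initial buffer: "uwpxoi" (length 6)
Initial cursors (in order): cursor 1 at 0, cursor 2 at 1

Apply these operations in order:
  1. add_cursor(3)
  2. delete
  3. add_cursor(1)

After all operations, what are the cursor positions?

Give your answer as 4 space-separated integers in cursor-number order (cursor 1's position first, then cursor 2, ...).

After op 1 (add_cursor(3)): buffer="uwpxoi" (len 6), cursors c1@0 c2@1 c3@3, authorship ......
After op 2 (delete): buffer="wxoi" (len 4), cursors c1@0 c2@0 c3@1, authorship ....
After op 3 (add_cursor(1)): buffer="wxoi" (len 4), cursors c1@0 c2@0 c3@1 c4@1, authorship ....

Answer: 0 0 1 1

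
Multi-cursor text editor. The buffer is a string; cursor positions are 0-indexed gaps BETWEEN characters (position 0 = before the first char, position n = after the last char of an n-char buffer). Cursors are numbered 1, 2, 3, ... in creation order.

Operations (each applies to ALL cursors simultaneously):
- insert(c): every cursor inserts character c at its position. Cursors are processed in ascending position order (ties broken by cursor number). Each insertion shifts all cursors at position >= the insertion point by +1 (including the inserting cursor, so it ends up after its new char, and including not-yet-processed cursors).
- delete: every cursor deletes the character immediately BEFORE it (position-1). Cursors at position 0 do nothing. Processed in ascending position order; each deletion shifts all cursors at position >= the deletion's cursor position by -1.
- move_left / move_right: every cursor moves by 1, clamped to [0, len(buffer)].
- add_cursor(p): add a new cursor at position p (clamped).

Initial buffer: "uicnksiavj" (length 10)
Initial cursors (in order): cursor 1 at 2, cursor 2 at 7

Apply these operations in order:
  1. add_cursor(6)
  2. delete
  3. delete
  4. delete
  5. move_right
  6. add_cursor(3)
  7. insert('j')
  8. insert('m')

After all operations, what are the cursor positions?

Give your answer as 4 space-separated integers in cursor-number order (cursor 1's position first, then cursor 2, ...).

Answer: 7 7 7 11

Derivation:
After op 1 (add_cursor(6)): buffer="uicnksiavj" (len 10), cursors c1@2 c3@6 c2@7, authorship ..........
After op 2 (delete): buffer="ucnkavj" (len 7), cursors c1@1 c2@4 c3@4, authorship .......
After op 3 (delete): buffer="cavj" (len 4), cursors c1@0 c2@1 c3@1, authorship ....
After op 4 (delete): buffer="avj" (len 3), cursors c1@0 c2@0 c3@0, authorship ...
After op 5 (move_right): buffer="avj" (len 3), cursors c1@1 c2@1 c3@1, authorship ...
After op 6 (add_cursor(3)): buffer="avj" (len 3), cursors c1@1 c2@1 c3@1 c4@3, authorship ...
After op 7 (insert('j')): buffer="ajjjvjj" (len 7), cursors c1@4 c2@4 c3@4 c4@7, authorship .123..4
After op 8 (insert('m')): buffer="ajjjmmmvjjm" (len 11), cursors c1@7 c2@7 c3@7 c4@11, authorship .123123..44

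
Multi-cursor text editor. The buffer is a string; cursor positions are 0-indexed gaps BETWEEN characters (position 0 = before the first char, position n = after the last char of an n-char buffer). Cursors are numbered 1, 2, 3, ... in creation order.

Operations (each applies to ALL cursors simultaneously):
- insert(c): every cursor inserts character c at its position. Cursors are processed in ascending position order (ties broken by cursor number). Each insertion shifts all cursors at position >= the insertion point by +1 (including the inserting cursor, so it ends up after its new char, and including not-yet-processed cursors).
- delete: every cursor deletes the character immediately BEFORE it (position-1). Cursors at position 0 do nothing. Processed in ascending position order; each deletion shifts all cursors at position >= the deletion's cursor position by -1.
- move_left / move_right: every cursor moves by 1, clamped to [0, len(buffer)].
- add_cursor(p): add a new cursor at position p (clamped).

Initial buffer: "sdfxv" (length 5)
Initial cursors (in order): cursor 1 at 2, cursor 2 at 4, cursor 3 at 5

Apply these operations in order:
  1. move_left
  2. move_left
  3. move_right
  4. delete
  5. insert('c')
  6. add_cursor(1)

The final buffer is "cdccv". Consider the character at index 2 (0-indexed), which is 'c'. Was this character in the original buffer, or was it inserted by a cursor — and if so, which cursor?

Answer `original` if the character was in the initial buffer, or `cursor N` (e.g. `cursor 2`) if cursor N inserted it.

After op 1 (move_left): buffer="sdfxv" (len 5), cursors c1@1 c2@3 c3@4, authorship .....
After op 2 (move_left): buffer="sdfxv" (len 5), cursors c1@0 c2@2 c3@3, authorship .....
After op 3 (move_right): buffer="sdfxv" (len 5), cursors c1@1 c2@3 c3@4, authorship .....
After op 4 (delete): buffer="dv" (len 2), cursors c1@0 c2@1 c3@1, authorship ..
After op 5 (insert('c')): buffer="cdccv" (len 5), cursors c1@1 c2@4 c3@4, authorship 1.23.
After op 6 (add_cursor(1)): buffer="cdccv" (len 5), cursors c1@1 c4@1 c2@4 c3@4, authorship 1.23.
Authorship (.=original, N=cursor N): 1 . 2 3 .
Index 2: author = 2

Answer: cursor 2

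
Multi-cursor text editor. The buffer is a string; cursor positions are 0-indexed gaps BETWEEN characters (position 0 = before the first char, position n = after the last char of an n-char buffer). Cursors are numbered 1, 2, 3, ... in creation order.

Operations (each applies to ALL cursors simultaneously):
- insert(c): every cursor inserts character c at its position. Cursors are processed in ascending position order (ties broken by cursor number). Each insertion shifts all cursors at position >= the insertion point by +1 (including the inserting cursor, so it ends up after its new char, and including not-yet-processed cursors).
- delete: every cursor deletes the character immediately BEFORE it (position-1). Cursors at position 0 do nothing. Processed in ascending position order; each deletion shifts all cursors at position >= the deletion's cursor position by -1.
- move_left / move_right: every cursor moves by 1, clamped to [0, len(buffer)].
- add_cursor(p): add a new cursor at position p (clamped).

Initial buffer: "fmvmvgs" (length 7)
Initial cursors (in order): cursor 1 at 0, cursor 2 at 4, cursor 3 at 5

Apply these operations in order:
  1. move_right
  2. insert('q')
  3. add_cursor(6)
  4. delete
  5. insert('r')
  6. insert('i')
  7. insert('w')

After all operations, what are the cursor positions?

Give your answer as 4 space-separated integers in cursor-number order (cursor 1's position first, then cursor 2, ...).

Answer: 4 13 17 13

Derivation:
After op 1 (move_right): buffer="fmvmvgs" (len 7), cursors c1@1 c2@5 c3@6, authorship .......
After op 2 (insert('q')): buffer="fqmvmvqgqs" (len 10), cursors c1@2 c2@7 c3@9, authorship .1....2.3.
After op 3 (add_cursor(6)): buffer="fqmvmvqgqs" (len 10), cursors c1@2 c4@6 c2@7 c3@9, authorship .1....2.3.
After op 4 (delete): buffer="fmvmgs" (len 6), cursors c1@1 c2@4 c4@4 c3@5, authorship ......
After op 5 (insert('r')): buffer="frmvmrrgrs" (len 10), cursors c1@2 c2@7 c4@7 c3@9, authorship .1...24.3.
After op 6 (insert('i')): buffer="frimvmrriigris" (len 14), cursors c1@3 c2@10 c4@10 c3@13, authorship .11...2424.33.
After op 7 (insert('w')): buffer="friwmvmrriiwwgriws" (len 18), cursors c1@4 c2@13 c4@13 c3@17, authorship .111...242424.333.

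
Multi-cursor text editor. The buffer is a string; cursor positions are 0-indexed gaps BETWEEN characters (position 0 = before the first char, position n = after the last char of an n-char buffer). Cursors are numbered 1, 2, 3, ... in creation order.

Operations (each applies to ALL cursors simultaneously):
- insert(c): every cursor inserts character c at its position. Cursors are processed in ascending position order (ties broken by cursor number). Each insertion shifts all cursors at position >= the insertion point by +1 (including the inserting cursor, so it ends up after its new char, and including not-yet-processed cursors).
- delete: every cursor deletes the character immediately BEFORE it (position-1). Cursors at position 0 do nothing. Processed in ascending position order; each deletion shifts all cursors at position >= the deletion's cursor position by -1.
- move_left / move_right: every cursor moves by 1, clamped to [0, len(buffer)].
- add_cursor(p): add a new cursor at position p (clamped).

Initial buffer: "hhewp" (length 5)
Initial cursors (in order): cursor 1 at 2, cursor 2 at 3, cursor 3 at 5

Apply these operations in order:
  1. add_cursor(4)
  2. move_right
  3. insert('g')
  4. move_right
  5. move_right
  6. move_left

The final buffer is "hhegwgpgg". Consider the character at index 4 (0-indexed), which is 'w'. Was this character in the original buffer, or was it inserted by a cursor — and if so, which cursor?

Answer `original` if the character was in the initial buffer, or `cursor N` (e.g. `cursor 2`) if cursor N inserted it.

After op 1 (add_cursor(4)): buffer="hhewp" (len 5), cursors c1@2 c2@3 c4@4 c3@5, authorship .....
After op 2 (move_right): buffer="hhewp" (len 5), cursors c1@3 c2@4 c3@5 c4@5, authorship .....
After op 3 (insert('g')): buffer="hhegwgpgg" (len 9), cursors c1@4 c2@6 c3@9 c4@9, authorship ...1.2.34
After op 4 (move_right): buffer="hhegwgpgg" (len 9), cursors c1@5 c2@7 c3@9 c4@9, authorship ...1.2.34
After op 5 (move_right): buffer="hhegwgpgg" (len 9), cursors c1@6 c2@8 c3@9 c4@9, authorship ...1.2.34
After op 6 (move_left): buffer="hhegwgpgg" (len 9), cursors c1@5 c2@7 c3@8 c4@8, authorship ...1.2.34
Authorship (.=original, N=cursor N): . . . 1 . 2 . 3 4
Index 4: author = original

Answer: original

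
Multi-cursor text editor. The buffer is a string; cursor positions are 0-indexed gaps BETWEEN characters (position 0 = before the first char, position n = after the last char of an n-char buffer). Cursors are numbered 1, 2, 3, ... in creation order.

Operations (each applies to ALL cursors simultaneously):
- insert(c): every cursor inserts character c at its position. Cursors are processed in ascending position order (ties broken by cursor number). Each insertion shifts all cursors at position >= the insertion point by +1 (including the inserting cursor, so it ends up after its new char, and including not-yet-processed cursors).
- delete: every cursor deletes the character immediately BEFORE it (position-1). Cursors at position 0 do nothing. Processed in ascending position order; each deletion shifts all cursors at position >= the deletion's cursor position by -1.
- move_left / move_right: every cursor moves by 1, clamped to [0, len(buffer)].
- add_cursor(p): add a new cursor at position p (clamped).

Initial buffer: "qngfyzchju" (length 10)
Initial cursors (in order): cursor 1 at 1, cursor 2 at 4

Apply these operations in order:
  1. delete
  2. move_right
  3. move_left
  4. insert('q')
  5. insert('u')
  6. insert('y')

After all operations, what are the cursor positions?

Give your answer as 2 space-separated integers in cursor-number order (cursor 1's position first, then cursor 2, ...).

After op 1 (delete): buffer="ngyzchju" (len 8), cursors c1@0 c2@2, authorship ........
After op 2 (move_right): buffer="ngyzchju" (len 8), cursors c1@1 c2@3, authorship ........
After op 3 (move_left): buffer="ngyzchju" (len 8), cursors c1@0 c2@2, authorship ........
After op 4 (insert('q')): buffer="qngqyzchju" (len 10), cursors c1@1 c2@4, authorship 1..2......
After op 5 (insert('u')): buffer="qungquyzchju" (len 12), cursors c1@2 c2@6, authorship 11..22......
After op 6 (insert('y')): buffer="quyngquyyzchju" (len 14), cursors c1@3 c2@8, authorship 111..222......

Answer: 3 8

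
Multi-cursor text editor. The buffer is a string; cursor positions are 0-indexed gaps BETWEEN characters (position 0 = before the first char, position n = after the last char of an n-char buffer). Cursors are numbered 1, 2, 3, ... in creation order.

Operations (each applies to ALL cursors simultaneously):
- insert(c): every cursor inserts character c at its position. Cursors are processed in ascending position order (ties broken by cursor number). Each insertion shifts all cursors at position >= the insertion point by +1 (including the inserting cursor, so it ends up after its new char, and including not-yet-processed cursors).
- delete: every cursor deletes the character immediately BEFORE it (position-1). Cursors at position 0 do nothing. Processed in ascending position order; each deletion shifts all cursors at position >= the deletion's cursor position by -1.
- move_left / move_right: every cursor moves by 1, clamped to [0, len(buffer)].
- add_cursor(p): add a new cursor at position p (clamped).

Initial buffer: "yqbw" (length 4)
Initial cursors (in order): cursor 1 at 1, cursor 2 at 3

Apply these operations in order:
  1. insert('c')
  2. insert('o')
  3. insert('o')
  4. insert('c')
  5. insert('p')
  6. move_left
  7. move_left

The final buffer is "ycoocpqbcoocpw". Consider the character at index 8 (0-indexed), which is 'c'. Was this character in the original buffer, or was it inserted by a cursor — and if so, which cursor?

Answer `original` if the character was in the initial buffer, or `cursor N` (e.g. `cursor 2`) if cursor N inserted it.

After op 1 (insert('c')): buffer="ycqbcw" (len 6), cursors c1@2 c2@5, authorship .1..2.
After op 2 (insert('o')): buffer="ycoqbcow" (len 8), cursors c1@3 c2@7, authorship .11..22.
After op 3 (insert('o')): buffer="ycooqbcoow" (len 10), cursors c1@4 c2@9, authorship .111..222.
After op 4 (insert('c')): buffer="ycoocqbcoocw" (len 12), cursors c1@5 c2@11, authorship .1111..2222.
After op 5 (insert('p')): buffer="ycoocpqbcoocpw" (len 14), cursors c1@6 c2@13, authorship .11111..22222.
After op 6 (move_left): buffer="ycoocpqbcoocpw" (len 14), cursors c1@5 c2@12, authorship .11111..22222.
After op 7 (move_left): buffer="ycoocpqbcoocpw" (len 14), cursors c1@4 c2@11, authorship .11111..22222.
Authorship (.=original, N=cursor N): . 1 1 1 1 1 . . 2 2 2 2 2 .
Index 8: author = 2

Answer: cursor 2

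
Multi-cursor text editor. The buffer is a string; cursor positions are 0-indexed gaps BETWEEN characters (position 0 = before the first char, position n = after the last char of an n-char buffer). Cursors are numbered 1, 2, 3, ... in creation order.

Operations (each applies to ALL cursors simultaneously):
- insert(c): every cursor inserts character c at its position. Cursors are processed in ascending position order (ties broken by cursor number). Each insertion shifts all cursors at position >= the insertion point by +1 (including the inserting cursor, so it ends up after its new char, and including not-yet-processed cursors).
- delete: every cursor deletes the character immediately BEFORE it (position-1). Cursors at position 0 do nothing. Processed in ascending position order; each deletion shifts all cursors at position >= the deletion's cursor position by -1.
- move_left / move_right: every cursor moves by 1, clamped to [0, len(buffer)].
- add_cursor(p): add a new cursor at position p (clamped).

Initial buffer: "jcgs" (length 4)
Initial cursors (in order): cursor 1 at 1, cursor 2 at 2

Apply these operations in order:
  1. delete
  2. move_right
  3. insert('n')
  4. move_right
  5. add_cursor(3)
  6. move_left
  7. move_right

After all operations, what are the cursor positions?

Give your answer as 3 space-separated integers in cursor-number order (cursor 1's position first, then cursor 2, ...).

After op 1 (delete): buffer="gs" (len 2), cursors c1@0 c2@0, authorship ..
After op 2 (move_right): buffer="gs" (len 2), cursors c1@1 c2@1, authorship ..
After op 3 (insert('n')): buffer="gnns" (len 4), cursors c1@3 c2@3, authorship .12.
After op 4 (move_right): buffer="gnns" (len 4), cursors c1@4 c2@4, authorship .12.
After op 5 (add_cursor(3)): buffer="gnns" (len 4), cursors c3@3 c1@4 c2@4, authorship .12.
After op 6 (move_left): buffer="gnns" (len 4), cursors c3@2 c1@3 c2@3, authorship .12.
After op 7 (move_right): buffer="gnns" (len 4), cursors c3@3 c1@4 c2@4, authorship .12.

Answer: 4 4 3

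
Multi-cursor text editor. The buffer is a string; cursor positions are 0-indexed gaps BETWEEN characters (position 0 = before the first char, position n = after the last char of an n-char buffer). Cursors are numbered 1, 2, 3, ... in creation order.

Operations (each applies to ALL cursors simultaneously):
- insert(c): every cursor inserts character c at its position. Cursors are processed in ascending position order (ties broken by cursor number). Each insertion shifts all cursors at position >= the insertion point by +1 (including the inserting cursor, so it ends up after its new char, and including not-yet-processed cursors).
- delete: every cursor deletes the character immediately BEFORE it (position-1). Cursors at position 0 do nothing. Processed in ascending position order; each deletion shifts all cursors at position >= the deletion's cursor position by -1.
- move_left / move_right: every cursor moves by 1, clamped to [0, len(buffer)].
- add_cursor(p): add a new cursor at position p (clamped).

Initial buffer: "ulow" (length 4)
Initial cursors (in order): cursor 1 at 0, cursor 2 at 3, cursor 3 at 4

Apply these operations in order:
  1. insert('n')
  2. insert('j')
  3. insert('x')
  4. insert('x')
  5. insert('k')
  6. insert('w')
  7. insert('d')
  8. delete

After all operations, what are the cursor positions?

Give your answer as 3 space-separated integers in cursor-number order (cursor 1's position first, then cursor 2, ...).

After op 1 (insert('n')): buffer="nulonwn" (len 7), cursors c1@1 c2@5 c3@7, authorship 1...2.3
After op 2 (insert('j')): buffer="njulonjwnj" (len 10), cursors c1@2 c2@7 c3@10, authorship 11...22.33
After op 3 (insert('x')): buffer="njxulonjxwnjx" (len 13), cursors c1@3 c2@9 c3@13, authorship 111...222.333
After op 4 (insert('x')): buffer="njxxulonjxxwnjxx" (len 16), cursors c1@4 c2@11 c3@16, authorship 1111...2222.3333
After op 5 (insert('k')): buffer="njxxkulonjxxkwnjxxk" (len 19), cursors c1@5 c2@13 c3@19, authorship 11111...22222.33333
After op 6 (insert('w')): buffer="njxxkwulonjxxkwwnjxxkw" (len 22), cursors c1@6 c2@15 c3@22, authorship 111111...222222.333333
After op 7 (insert('d')): buffer="njxxkwdulonjxxkwdwnjxxkwd" (len 25), cursors c1@7 c2@17 c3@25, authorship 1111111...2222222.3333333
After op 8 (delete): buffer="njxxkwulonjxxkwwnjxxkw" (len 22), cursors c1@6 c2@15 c3@22, authorship 111111...222222.333333

Answer: 6 15 22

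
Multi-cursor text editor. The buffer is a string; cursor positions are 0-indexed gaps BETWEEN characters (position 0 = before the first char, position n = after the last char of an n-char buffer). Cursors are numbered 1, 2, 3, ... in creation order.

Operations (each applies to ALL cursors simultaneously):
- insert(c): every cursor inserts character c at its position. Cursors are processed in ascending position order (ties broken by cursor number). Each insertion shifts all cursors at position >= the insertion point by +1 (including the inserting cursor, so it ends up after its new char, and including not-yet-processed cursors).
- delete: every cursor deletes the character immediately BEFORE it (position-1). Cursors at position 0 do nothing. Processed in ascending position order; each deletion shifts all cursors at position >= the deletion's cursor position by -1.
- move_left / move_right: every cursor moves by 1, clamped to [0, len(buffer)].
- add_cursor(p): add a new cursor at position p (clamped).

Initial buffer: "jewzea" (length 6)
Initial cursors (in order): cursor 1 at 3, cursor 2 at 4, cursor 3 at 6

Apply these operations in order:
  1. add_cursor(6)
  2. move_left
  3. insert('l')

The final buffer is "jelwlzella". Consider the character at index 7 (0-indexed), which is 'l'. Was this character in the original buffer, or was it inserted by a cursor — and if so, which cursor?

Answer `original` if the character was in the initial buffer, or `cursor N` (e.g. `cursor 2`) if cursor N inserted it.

Answer: cursor 3

Derivation:
After op 1 (add_cursor(6)): buffer="jewzea" (len 6), cursors c1@3 c2@4 c3@6 c4@6, authorship ......
After op 2 (move_left): buffer="jewzea" (len 6), cursors c1@2 c2@3 c3@5 c4@5, authorship ......
After op 3 (insert('l')): buffer="jelwlzella" (len 10), cursors c1@3 c2@5 c3@9 c4@9, authorship ..1.2..34.
Authorship (.=original, N=cursor N): . . 1 . 2 . . 3 4 .
Index 7: author = 3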